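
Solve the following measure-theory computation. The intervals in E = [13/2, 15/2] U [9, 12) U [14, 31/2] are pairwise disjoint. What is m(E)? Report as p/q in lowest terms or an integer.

For pairwise disjoint intervals, m(union_i I_i) = sum_i m(I_i),
and m is invariant under swapping open/closed endpoints (single points have measure 0).
So m(E) = sum_i (b_i - a_i).
  I_1 has length 15/2 - 13/2 = 1.
  I_2 has length 12 - 9 = 3.
  I_3 has length 31/2 - 14 = 3/2.
Summing:
  m(E) = 1 + 3 + 3/2 = 11/2.

11/2


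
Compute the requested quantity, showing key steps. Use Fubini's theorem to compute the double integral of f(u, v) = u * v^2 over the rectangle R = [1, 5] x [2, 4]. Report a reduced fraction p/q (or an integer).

f(u, v) is a tensor product of a function of u and a function of v, and both factors are bounded continuous (hence Lebesgue integrable) on the rectangle, so Fubini's theorem applies:
  integral_R f d(m x m) = (integral_a1^b1 u du) * (integral_a2^b2 v^2 dv).
Inner integral in u: integral_{1}^{5} u du = (5^2 - 1^2)/2
  = 12.
Inner integral in v: integral_{2}^{4} v^2 dv = (4^3 - 2^3)/3
  = 56/3.
Product: (12) * (56/3) = 224.

224


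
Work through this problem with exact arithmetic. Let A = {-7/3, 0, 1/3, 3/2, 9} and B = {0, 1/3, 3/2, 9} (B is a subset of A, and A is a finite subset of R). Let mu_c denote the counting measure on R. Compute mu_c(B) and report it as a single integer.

Counting measure assigns mu_c(E) = |E| (number of elements) when E is finite.
B has 4 element(s), so mu_c(B) = 4.

4


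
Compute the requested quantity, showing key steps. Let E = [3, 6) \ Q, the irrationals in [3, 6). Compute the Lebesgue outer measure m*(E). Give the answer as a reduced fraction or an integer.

The interval I = [3, 6) has m(I) = 6 - 3 = 3 (endpoints are measure-zero, so open/closed/half-open agree). Write I = (I cap Q) u (I \ Q). The rationals in I are countable, so m*(I cap Q) = 0 (cover each rational by intervals whose total length is arbitrarily small). By countable subadditivity m*(I) <= m*(I cap Q) + m*(I \ Q), hence m*(I \ Q) >= m(I) = 3. The reverse inequality m*(I \ Q) <= m*(I) = 3 is trivial since (I \ Q) is a subset of I. Therefore m*(I \ Q) = 3.

3


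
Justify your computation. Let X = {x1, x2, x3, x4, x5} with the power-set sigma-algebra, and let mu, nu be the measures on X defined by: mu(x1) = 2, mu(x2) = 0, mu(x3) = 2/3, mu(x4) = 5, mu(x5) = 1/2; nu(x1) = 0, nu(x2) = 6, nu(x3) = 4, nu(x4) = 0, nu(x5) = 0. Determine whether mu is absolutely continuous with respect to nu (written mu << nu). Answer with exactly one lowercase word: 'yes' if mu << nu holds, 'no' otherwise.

mu << nu means: every nu-null measurable set is also mu-null; equivalently, for every atom x, if nu({x}) = 0 then mu({x}) = 0.
Checking each atom:
  x1: nu = 0, mu = 2 > 0 -> violates mu << nu.
  x2: nu = 6 > 0 -> no constraint.
  x3: nu = 4 > 0 -> no constraint.
  x4: nu = 0, mu = 5 > 0 -> violates mu << nu.
  x5: nu = 0, mu = 1/2 > 0 -> violates mu << nu.
The atom(s) x1, x4, x5 violate the condition (nu = 0 but mu > 0). Therefore mu is NOT absolutely continuous w.r.t. nu.

no


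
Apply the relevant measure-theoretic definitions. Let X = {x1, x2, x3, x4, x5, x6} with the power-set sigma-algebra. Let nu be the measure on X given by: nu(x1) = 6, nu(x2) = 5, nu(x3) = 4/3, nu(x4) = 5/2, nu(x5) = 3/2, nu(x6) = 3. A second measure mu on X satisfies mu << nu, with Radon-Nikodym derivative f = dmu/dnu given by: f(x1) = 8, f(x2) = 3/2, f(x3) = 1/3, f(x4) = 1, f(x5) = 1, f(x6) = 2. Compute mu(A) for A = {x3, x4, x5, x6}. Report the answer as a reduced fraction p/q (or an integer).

By the defining property of the Radon-Nikodym derivative, for every measurable set A,
  mu(A) = integral_A f dnu.
Since nu is a discrete measure concentrated on the atoms of X, the integral over A reduces to the sum
  mu(A) = sum_{x in A} f(x) * nu({x}).
Computing each term:
  x3: f(x3) * nu(x3) = 1/3 * 4/3 = 4/9.
  x4: f(x4) * nu(x4) = 1 * 5/2 = 5/2.
  x5: f(x5) * nu(x5) = 1 * 3/2 = 3/2.
  x6: f(x6) * nu(x6) = 2 * 3 = 6.
Summing: mu(A) = 4/9 + 5/2 + 3/2 + 6 = 94/9.

94/9


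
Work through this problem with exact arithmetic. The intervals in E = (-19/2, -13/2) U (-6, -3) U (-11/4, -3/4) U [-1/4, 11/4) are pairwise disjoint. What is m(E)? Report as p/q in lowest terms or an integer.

For pairwise disjoint intervals, m(union_i I_i) = sum_i m(I_i),
and m is invariant under swapping open/closed endpoints (single points have measure 0).
So m(E) = sum_i (b_i - a_i).
  I_1 has length -13/2 - (-19/2) = 3.
  I_2 has length -3 - (-6) = 3.
  I_3 has length -3/4 - (-11/4) = 2.
  I_4 has length 11/4 - (-1/4) = 3.
Summing:
  m(E) = 3 + 3 + 2 + 3 = 11.

11


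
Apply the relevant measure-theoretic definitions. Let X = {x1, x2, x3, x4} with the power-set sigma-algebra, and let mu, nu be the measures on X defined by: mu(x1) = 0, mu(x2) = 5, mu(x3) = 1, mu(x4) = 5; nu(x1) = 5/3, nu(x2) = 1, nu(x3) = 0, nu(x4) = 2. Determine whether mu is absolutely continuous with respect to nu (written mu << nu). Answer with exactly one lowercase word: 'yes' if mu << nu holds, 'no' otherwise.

mu << nu means: every nu-null measurable set is also mu-null; equivalently, for every atom x, if nu({x}) = 0 then mu({x}) = 0.
Checking each atom:
  x1: nu = 5/3 > 0 -> no constraint.
  x2: nu = 1 > 0 -> no constraint.
  x3: nu = 0, mu = 1 > 0 -> violates mu << nu.
  x4: nu = 2 > 0 -> no constraint.
The atom(s) x3 violate the condition (nu = 0 but mu > 0). Therefore mu is NOT absolutely continuous w.r.t. nu.

no


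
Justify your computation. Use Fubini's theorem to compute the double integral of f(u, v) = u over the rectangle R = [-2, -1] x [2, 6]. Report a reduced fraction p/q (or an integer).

f(u, v) is a tensor product of a function of u and a function of v, and both factors are bounded continuous (hence Lebesgue integrable) on the rectangle, so Fubini's theorem applies:
  integral_R f d(m x m) = (integral_a1^b1 u du) * (integral_a2^b2 1 dv).
Inner integral in u: integral_{-2}^{-1} u du = ((-1)^2 - (-2)^2)/2
  = -3/2.
Inner integral in v: integral_{2}^{6} 1 dv = (6^1 - 2^1)/1
  = 4.
Product: (-3/2) * (4) = -6.

-6


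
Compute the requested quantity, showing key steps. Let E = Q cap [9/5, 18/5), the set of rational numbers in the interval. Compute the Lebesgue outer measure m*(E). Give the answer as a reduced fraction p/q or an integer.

The set Q cap [9/5, 18/5) is countable (a subset of the countable set Q). Lebesgue outer measure of any countable set is 0: each singleton {q} has m*({q}) = 0, and by countable subadditivity m*(union_k {q_k}) <= sum_k m*({q_k}) = sum_k 0 = 0. The reverse inequality m*(E) >= 0 is automatic. So m*(Q cap [9/5, 18/5)) = 0.

0


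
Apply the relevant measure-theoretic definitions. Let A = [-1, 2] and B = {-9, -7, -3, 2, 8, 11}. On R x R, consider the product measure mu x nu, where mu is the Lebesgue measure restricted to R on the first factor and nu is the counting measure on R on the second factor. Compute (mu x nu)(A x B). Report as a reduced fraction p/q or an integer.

For a measurable rectangle A x B, the product measure satisfies
  (mu x nu)(A x B) = mu(A) * nu(B).
  mu(A) = 3.
  nu(B) = 6.
  (mu x nu)(A x B) = 3 * 6 = 18.

18


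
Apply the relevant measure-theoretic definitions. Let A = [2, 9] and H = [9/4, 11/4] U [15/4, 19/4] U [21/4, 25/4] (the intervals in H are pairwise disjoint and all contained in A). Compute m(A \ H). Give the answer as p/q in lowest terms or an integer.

The ambient interval has length m(A) = 9 - 2 = 7.
Since the holes are disjoint and sit inside A, by finite additivity
  m(H) = sum_i (b_i - a_i), and m(A \ H) = m(A) - m(H).
Computing the hole measures:
  m(H_1) = 11/4 - 9/4 = 1/2.
  m(H_2) = 19/4 - 15/4 = 1.
  m(H_3) = 25/4 - 21/4 = 1.
Summed: m(H) = 1/2 + 1 + 1 = 5/2.
So m(A \ H) = 7 - 5/2 = 9/2.

9/2


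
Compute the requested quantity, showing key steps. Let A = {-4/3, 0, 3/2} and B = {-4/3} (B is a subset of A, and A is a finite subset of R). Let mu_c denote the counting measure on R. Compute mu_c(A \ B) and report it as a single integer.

Counting measure assigns mu_c(E) = |E| (number of elements) when E is finite. For B subset A, A \ B is the set of elements of A not in B, so |A \ B| = |A| - |B|.
|A| = 3, |B| = 1, so mu_c(A \ B) = 3 - 1 = 2.

2


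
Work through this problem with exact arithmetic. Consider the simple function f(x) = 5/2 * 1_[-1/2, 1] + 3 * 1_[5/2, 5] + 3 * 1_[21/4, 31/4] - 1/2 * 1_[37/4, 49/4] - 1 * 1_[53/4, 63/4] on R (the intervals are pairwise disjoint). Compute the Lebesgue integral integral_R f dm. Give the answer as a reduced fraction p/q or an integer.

For a simple function f = sum_i c_i * 1_{A_i} with disjoint A_i,
  integral f dm = sum_i c_i * m(A_i).
Lengths of the A_i:
  m(A_1) = 1 - (-1/2) = 3/2.
  m(A_2) = 5 - 5/2 = 5/2.
  m(A_3) = 31/4 - 21/4 = 5/2.
  m(A_4) = 49/4 - 37/4 = 3.
  m(A_5) = 63/4 - 53/4 = 5/2.
Contributions c_i * m(A_i):
  (5/2) * (3/2) = 15/4.
  (3) * (5/2) = 15/2.
  (3) * (5/2) = 15/2.
  (-1/2) * (3) = -3/2.
  (-1) * (5/2) = -5/2.
Total: 15/4 + 15/2 + 15/2 - 3/2 - 5/2 = 59/4.

59/4


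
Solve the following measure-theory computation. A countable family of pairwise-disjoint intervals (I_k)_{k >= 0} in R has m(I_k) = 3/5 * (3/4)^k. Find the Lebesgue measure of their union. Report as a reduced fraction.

By countable additivity of the Lebesgue measure on pairwise disjoint measurable sets,
  m(union_{k >= 0} I_k) = sum_{k >= 0} m(I_k) = sum_{k >= 0} a * r^k,
  with a = 3/5 and r = 3/4.
Since 0 < r = 3/4 < 1, the geometric series converges:
  sum_{k >= 0} a * r^k = a / (1 - r).
  = 3/5 / (1 - 3/4)
  = 3/5 / (1/4)
  = 12/5.

12/5


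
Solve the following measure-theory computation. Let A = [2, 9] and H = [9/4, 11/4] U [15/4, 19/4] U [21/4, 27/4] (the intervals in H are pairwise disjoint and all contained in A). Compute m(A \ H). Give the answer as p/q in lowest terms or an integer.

The ambient interval has length m(A) = 9 - 2 = 7.
Since the holes are disjoint and sit inside A, by finite additivity
  m(H) = sum_i (b_i - a_i), and m(A \ H) = m(A) - m(H).
Computing the hole measures:
  m(H_1) = 11/4 - 9/4 = 1/2.
  m(H_2) = 19/4 - 15/4 = 1.
  m(H_3) = 27/4 - 21/4 = 3/2.
Summed: m(H) = 1/2 + 1 + 3/2 = 3.
So m(A \ H) = 7 - 3 = 4.

4


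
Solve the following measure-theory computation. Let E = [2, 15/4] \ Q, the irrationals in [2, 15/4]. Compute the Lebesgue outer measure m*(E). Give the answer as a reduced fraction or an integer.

The interval I = [2, 15/4] has m(I) = 15/4 - 2 = 7/4 (endpoints are measure-zero, so open/closed/half-open agree). Write I = (I cap Q) u (I \ Q). The rationals in I are countable, so m*(I cap Q) = 0 (cover each rational by intervals whose total length is arbitrarily small). By countable subadditivity m*(I) <= m*(I cap Q) + m*(I \ Q), hence m*(I \ Q) >= m(I) = 7/4. The reverse inequality m*(I \ Q) <= m*(I) = 7/4 is trivial since (I \ Q) is a subset of I. Therefore m*(I \ Q) = 7/4.

7/4


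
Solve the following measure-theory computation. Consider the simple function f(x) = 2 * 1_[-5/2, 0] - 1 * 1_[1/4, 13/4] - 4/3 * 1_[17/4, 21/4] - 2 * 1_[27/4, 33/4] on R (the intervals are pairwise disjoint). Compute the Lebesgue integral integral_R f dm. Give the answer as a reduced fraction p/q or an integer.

For a simple function f = sum_i c_i * 1_{A_i} with disjoint A_i,
  integral f dm = sum_i c_i * m(A_i).
Lengths of the A_i:
  m(A_1) = 0 - (-5/2) = 5/2.
  m(A_2) = 13/4 - 1/4 = 3.
  m(A_3) = 21/4 - 17/4 = 1.
  m(A_4) = 33/4 - 27/4 = 3/2.
Contributions c_i * m(A_i):
  (2) * (5/2) = 5.
  (-1) * (3) = -3.
  (-4/3) * (1) = -4/3.
  (-2) * (3/2) = -3.
Total: 5 - 3 - 4/3 - 3 = -7/3.

-7/3


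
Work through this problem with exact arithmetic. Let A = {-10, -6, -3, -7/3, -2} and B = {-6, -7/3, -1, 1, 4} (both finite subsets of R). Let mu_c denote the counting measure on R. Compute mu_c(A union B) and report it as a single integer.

Counting measure on a finite set equals cardinality. By inclusion-exclusion, |A union B| = |A| + |B| - |A cap B|.
|A| = 5, |B| = 5, |A cap B| = 2.
So mu_c(A union B) = 5 + 5 - 2 = 8.

8


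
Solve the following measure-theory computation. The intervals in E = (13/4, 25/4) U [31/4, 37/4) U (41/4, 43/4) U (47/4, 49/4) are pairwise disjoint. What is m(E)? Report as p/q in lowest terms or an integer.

For pairwise disjoint intervals, m(union_i I_i) = sum_i m(I_i),
and m is invariant under swapping open/closed endpoints (single points have measure 0).
So m(E) = sum_i (b_i - a_i).
  I_1 has length 25/4 - 13/4 = 3.
  I_2 has length 37/4 - 31/4 = 3/2.
  I_3 has length 43/4 - 41/4 = 1/2.
  I_4 has length 49/4 - 47/4 = 1/2.
Summing:
  m(E) = 3 + 3/2 + 1/2 + 1/2 = 11/2.

11/2


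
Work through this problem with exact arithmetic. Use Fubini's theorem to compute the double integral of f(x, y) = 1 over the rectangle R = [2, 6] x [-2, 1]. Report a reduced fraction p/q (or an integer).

f(x, y) is a tensor product of a function of x and a function of y, and both factors are bounded continuous (hence Lebesgue integrable) on the rectangle, so Fubini's theorem applies:
  integral_R f d(m x m) = (integral_a1^b1 1 dx) * (integral_a2^b2 1 dy).
Inner integral in x: integral_{2}^{6} 1 dx = (6^1 - 2^1)/1
  = 4.
Inner integral in y: integral_{-2}^{1} 1 dy = (1^1 - (-2)^1)/1
  = 3.
Product: (4) * (3) = 12.

12


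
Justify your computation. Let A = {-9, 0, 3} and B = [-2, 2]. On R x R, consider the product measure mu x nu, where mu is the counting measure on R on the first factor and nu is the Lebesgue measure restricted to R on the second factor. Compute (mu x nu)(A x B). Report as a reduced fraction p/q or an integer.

For a measurable rectangle A x B, the product measure satisfies
  (mu x nu)(A x B) = mu(A) * nu(B).
  mu(A) = 3.
  nu(B) = 4.
  (mu x nu)(A x B) = 3 * 4 = 12.

12


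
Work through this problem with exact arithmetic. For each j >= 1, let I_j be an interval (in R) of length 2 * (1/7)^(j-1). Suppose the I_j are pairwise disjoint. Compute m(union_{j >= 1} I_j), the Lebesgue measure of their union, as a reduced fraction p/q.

By countable additivity of the Lebesgue measure on pairwise disjoint measurable sets,
  m(union_{j >= 1} I_j) = sum_{j >= 1} m(I_j) = sum_{j >= 1} a * r^(j-1),
  with a = 2 and r = 1/7.
Since 0 < r = 1/7 < 1, the geometric series converges:
  sum_{j >= 1} a * r^(j-1) = a / (1 - r).
  = 2 / (1 - 1/7)
  = 2 / (6/7)
  = 7/3.

7/3


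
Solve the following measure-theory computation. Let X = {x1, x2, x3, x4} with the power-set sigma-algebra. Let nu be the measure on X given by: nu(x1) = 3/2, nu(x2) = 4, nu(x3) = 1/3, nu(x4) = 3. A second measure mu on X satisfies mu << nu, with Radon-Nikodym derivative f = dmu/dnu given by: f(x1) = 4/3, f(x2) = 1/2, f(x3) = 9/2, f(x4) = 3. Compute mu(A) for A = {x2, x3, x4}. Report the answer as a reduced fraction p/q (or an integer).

By the defining property of the Radon-Nikodym derivative, for every measurable set A,
  mu(A) = integral_A f dnu.
Since nu is a discrete measure concentrated on the atoms of X, the integral over A reduces to the sum
  mu(A) = sum_{x in A} f(x) * nu({x}).
Computing each term:
  x2: f(x2) * nu(x2) = 1/2 * 4 = 2.
  x3: f(x3) * nu(x3) = 9/2 * 1/3 = 3/2.
  x4: f(x4) * nu(x4) = 3 * 3 = 9.
Summing: mu(A) = 2 + 3/2 + 9 = 25/2.

25/2


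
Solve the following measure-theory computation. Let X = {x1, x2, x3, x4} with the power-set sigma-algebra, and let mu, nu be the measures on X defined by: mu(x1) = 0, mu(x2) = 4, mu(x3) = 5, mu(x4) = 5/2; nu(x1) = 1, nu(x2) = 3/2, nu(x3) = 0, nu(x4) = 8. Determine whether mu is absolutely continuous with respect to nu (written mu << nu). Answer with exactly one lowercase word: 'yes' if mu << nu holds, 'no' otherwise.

mu << nu means: every nu-null measurable set is also mu-null; equivalently, for every atom x, if nu({x}) = 0 then mu({x}) = 0.
Checking each atom:
  x1: nu = 1 > 0 -> no constraint.
  x2: nu = 3/2 > 0 -> no constraint.
  x3: nu = 0, mu = 5 > 0 -> violates mu << nu.
  x4: nu = 8 > 0 -> no constraint.
The atom(s) x3 violate the condition (nu = 0 but mu > 0). Therefore mu is NOT absolutely continuous w.r.t. nu.

no


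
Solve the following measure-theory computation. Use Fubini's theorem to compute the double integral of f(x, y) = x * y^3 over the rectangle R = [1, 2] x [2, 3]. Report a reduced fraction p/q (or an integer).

f(x, y) is a tensor product of a function of x and a function of y, and both factors are bounded continuous (hence Lebesgue integrable) on the rectangle, so Fubini's theorem applies:
  integral_R f d(m x m) = (integral_a1^b1 x dx) * (integral_a2^b2 y^3 dy).
Inner integral in x: integral_{1}^{2} x dx = (2^2 - 1^2)/2
  = 3/2.
Inner integral in y: integral_{2}^{3} y^3 dy = (3^4 - 2^4)/4
  = 65/4.
Product: (3/2) * (65/4) = 195/8.

195/8


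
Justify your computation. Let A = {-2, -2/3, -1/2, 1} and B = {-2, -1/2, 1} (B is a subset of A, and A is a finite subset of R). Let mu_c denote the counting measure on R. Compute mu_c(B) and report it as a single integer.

Counting measure assigns mu_c(E) = |E| (number of elements) when E is finite.
B has 3 element(s), so mu_c(B) = 3.

3


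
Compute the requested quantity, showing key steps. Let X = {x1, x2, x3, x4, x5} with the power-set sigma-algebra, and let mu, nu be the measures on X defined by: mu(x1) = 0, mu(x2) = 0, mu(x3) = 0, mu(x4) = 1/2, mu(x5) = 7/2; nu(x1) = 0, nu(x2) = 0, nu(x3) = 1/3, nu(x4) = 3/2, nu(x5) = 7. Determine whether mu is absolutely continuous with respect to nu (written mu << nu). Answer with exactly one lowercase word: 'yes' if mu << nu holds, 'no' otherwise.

mu << nu means: every nu-null measurable set is also mu-null; equivalently, for every atom x, if nu({x}) = 0 then mu({x}) = 0.
Checking each atom:
  x1: nu = 0, mu = 0 -> consistent with mu << nu.
  x2: nu = 0, mu = 0 -> consistent with mu << nu.
  x3: nu = 1/3 > 0 -> no constraint.
  x4: nu = 3/2 > 0 -> no constraint.
  x5: nu = 7 > 0 -> no constraint.
No atom violates the condition. Therefore mu << nu.

yes


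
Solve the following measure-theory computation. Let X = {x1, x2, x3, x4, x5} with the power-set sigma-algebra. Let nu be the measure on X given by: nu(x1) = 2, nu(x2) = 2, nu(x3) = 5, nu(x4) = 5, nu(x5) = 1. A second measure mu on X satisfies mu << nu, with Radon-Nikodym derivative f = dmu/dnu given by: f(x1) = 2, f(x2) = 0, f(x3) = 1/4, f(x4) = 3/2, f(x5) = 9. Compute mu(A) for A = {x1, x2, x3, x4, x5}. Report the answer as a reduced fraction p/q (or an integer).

By the defining property of the Radon-Nikodym derivative, for every measurable set A,
  mu(A) = integral_A f dnu.
Since nu is a discrete measure concentrated on the atoms of X, the integral over A reduces to the sum
  mu(A) = sum_{x in A} f(x) * nu({x}).
Computing each term:
  x1: f(x1) * nu(x1) = 2 * 2 = 4.
  x2: f(x2) * nu(x2) = 0 * 2 = 0.
  x3: f(x3) * nu(x3) = 1/4 * 5 = 5/4.
  x4: f(x4) * nu(x4) = 3/2 * 5 = 15/2.
  x5: f(x5) * nu(x5) = 9 * 1 = 9.
Summing: mu(A) = 4 + 0 + 5/4 + 15/2 + 9 = 87/4.

87/4


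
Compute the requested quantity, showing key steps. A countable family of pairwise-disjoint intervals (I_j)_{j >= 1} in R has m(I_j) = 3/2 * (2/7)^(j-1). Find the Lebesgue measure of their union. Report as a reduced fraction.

By countable additivity of the Lebesgue measure on pairwise disjoint measurable sets,
  m(union_{j >= 1} I_j) = sum_{j >= 1} m(I_j) = sum_{j >= 1} a * r^(j-1),
  with a = 3/2 and r = 2/7.
Since 0 < r = 2/7 < 1, the geometric series converges:
  sum_{j >= 1} a * r^(j-1) = a / (1 - r).
  = 3/2 / (1 - 2/7)
  = 3/2 / (5/7)
  = 21/10.

21/10


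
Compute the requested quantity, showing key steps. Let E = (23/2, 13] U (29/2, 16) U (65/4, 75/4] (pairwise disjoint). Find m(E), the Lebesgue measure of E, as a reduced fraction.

For pairwise disjoint intervals, m(union_i I_i) = sum_i m(I_i),
and m is invariant under swapping open/closed endpoints (single points have measure 0).
So m(E) = sum_i (b_i - a_i).
  I_1 has length 13 - 23/2 = 3/2.
  I_2 has length 16 - 29/2 = 3/2.
  I_3 has length 75/4 - 65/4 = 5/2.
Summing:
  m(E) = 3/2 + 3/2 + 5/2 = 11/2.

11/2


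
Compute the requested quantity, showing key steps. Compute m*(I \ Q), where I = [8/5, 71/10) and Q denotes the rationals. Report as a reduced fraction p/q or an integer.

The interval I = [8/5, 71/10) has m(I) = 71/10 - 8/5 = 11/2 (endpoints are measure-zero, so open/closed/half-open agree). Write I = (I cap Q) u (I \ Q). The rationals in I are countable, so m*(I cap Q) = 0 (cover each rational by intervals whose total length is arbitrarily small). By countable subadditivity m*(I) <= m*(I cap Q) + m*(I \ Q), hence m*(I \ Q) >= m(I) = 11/2. The reverse inequality m*(I \ Q) <= m*(I) = 11/2 is trivial since (I \ Q) is a subset of I. Therefore m*(I \ Q) = 11/2.

11/2


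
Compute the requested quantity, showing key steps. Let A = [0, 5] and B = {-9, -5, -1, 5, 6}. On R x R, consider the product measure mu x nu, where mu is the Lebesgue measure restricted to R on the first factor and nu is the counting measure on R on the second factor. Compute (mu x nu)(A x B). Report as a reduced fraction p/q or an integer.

For a measurable rectangle A x B, the product measure satisfies
  (mu x nu)(A x B) = mu(A) * nu(B).
  mu(A) = 5.
  nu(B) = 5.
  (mu x nu)(A x B) = 5 * 5 = 25.

25


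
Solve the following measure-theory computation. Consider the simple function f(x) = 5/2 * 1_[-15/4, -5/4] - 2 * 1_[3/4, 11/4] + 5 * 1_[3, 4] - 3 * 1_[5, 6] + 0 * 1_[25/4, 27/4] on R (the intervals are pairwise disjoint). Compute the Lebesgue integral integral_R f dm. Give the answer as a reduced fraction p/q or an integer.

For a simple function f = sum_i c_i * 1_{A_i} with disjoint A_i,
  integral f dm = sum_i c_i * m(A_i).
Lengths of the A_i:
  m(A_1) = -5/4 - (-15/4) = 5/2.
  m(A_2) = 11/4 - 3/4 = 2.
  m(A_3) = 4 - 3 = 1.
  m(A_4) = 6 - 5 = 1.
  m(A_5) = 27/4 - 25/4 = 1/2.
Contributions c_i * m(A_i):
  (5/2) * (5/2) = 25/4.
  (-2) * (2) = -4.
  (5) * (1) = 5.
  (-3) * (1) = -3.
  (0) * (1/2) = 0.
Total: 25/4 - 4 + 5 - 3 + 0 = 17/4.

17/4


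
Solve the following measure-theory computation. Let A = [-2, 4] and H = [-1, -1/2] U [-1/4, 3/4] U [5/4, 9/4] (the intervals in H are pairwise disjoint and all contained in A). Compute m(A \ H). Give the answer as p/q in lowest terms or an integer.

The ambient interval has length m(A) = 4 - (-2) = 6.
Since the holes are disjoint and sit inside A, by finite additivity
  m(H) = sum_i (b_i - a_i), and m(A \ H) = m(A) - m(H).
Computing the hole measures:
  m(H_1) = -1/2 - (-1) = 1/2.
  m(H_2) = 3/4 - (-1/4) = 1.
  m(H_3) = 9/4 - 5/4 = 1.
Summed: m(H) = 1/2 + 1 + 1 = 5/2.
So m(A \ H) = 6 - 5/2 = 7/2.

7/2


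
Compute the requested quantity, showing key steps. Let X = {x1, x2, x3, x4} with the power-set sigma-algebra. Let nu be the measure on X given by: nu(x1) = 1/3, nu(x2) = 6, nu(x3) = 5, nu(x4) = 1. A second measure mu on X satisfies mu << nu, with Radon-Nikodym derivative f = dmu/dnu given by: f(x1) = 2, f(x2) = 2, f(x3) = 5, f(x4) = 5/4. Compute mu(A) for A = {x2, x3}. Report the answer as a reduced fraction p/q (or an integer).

By the defining property of the Radon-Nikodym derivative, for every measurable set A,
  mu(A) = integral_A f dnu.
Since nu is a discrete measure concentrated on the atoms of X, the integral over A reduces to the sum
  mu(A) = sum_{x in A} f(x) * nu({x}).
Computing each term:
  x2: f(x2) * nu(x2) = 2 * 6 = 12.
  x3: f(x3) * nu(x3) = 5 * 5 = 25.
Summing: mu(A) = 12 + 25 = 37.

37


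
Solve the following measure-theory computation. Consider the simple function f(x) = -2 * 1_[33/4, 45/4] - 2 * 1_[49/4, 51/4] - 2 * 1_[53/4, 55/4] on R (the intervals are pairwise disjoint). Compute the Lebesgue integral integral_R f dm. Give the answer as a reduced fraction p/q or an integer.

For a simple function f = sum_i c_i * 1_{A_i} with disjoint A_i,
  integral f dm = sum_i c_i * m(A_i).
Lengths of the A_i:
  m(A_1) = 45/4 - 33/4 = 3.
  m(A_2) = 51/4 - 49/4 = 1/2.
  m(A_3) = 55/4 - 53/4 = 1/2.
Contributions c_i * m(A_i):
  (-2) * (3) = -6.
  (-2) * (1/2) = -1.
  (-2) * (1/2) = -1.
Total: -6 - 1 - 1 = -8.

-8


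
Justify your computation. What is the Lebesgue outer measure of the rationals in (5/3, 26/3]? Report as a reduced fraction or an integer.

E = Q cap (5/3, 26/3] is a subset of Q, which is countable. Enumerate Q = {q_1, q_2, ...}; for any eps > 0, cover q_k by the open interval (q_k - eps/2^(k+1), q_k + eps/2^(k+1)), of length eps/2^k. The total cover length is sum_{k>=1} eps/2^k = eps. Hence m*(E) <= m*(Q) <= eps for every eps > 0, and since outer measure is non-negative, m*(E) = 0.

0


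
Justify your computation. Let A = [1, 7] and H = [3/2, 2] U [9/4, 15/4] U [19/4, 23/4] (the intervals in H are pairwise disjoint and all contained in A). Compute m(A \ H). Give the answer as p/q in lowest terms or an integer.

The ambient interval has length m(A) = 7 - 1 = 6.
Since the holes are disjoint and sit inside A, by finite additivity
  m(H) = sum_i (b_i - a_i), and m(A \ H) = m(A) - m(H).
Computing the hole measures:
  m(H_1) = 2 - 3/2 = 1/2.
  m(H_2) = 15/4 - 9/4 = 3/2.
  m(H_3) = 23/4 - 19/4 = 1.
Summed: m(H) = 1/2 + 3/2 + 1 = 3.
So m(A \ H) = 6 - 3 = 3.

3


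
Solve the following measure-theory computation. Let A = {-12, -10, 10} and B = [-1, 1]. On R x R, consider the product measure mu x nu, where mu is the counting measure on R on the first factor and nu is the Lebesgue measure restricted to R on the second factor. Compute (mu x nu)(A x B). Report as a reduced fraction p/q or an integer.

For a measurable rectangle A x B, the product measure satisfies
  (mu x nu)(A x B) = mu(A) * nu(B).
  mu(A) = 3.
  nu(B) = 2.
  (mu x nu)(A x B) = 3 * 2 = 6.

6


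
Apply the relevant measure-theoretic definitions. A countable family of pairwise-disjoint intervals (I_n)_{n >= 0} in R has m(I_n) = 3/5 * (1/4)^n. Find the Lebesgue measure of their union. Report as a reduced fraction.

By countable additivity of the Lebesgue measure on pairwise disjoint measurable sets,
  m(union_{n >= 0} I_n) = sum_{n >= 0} m(I_n) = sum_{n >= 0} a * r^n,
  with a = 3/5 and r = 1/4.
Since 0 < r = 1/4 < 1, the geometric series converges:
  sum_{n >= 0} a * r^n = a / (1 - r).
  = 3/5 / (1 - 1/4)
  = 3/5 / (3/4)
  = 4/5.

4/5


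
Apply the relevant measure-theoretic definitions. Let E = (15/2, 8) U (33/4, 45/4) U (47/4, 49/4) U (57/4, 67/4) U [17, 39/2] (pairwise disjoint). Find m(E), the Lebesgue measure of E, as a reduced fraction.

For pairwise disjoint intervals, m(union_i I_i) = sum_i m(I_i),
and m is invariant under swapping open/closed endpoints (single points have measure 0).
So m(E) = sum_i (b_i - a_i).
  I_1 has length 8 - 15/2 = 1/2.
  I_2 has length 45/4 - 33/4 = 3.
  I_3 has length 49/4 - 47/4 = 1/2.
  I_4 has length 67/4 - 57/4 = 5/2.
  I_5 has length 39/2 - 17 = 5/2.
Summing:
  m(E) = 1/2 + 3 + 1/2 + 5/2 + 5/2 = 9.

9


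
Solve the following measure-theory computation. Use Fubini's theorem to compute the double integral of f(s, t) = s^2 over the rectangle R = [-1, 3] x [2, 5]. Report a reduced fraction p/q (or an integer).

f(s, t) is a tensor product of a function of s and a function of t, and both factors are bounded continuous (hence Lebesgue integrable) on the rectangle, so Fubini's theorem applies:
  integral_R f d(m x m) = (integral_a1^b1 s^2 ds) * (integral_a2^b2 1 dt).
Inner integral in s: integral_{-1}^{3} s^2 ds = (3^3 - (-1)^3)/3
  = 28/3.
Inner integral in t: integral_{2}^{5} 1 dt = (5^1 - 2^1)/1
  = 3.
Product: (28/3) * (3) = 28.

28


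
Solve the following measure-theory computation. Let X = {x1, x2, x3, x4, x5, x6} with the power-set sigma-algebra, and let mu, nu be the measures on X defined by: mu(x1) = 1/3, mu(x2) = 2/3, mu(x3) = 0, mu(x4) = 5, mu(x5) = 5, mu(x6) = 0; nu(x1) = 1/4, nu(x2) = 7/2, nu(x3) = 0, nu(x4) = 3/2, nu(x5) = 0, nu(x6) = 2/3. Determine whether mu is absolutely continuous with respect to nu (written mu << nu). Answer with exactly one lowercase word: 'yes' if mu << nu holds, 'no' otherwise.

mu << nu means: every nu-null measurable set is also mu-null; equivalently, for every atom x, if nu({x}) = 0 then mu({x}) = 0.
Checking each atom:
  x1: nu = 1/4 > 0 -> no constraint.
  x2: nu = 7/2 > 0 -> no constraint.
  x3: nu = 0, mu = 0 -> consistent with mu << nu.
  x4: nu = 3/2 > 0 -> no constraint.
  x5: nu = 0, mu = 5 > 0 -> violates mu << nu.
  x6: nu = 2/3 > 0 -> no constraint.
The atom(s) x5 violate the condition (nu = 0 but mu > 0). Therefore mu is NOT absolutely continuous w.r.t. nu.

no


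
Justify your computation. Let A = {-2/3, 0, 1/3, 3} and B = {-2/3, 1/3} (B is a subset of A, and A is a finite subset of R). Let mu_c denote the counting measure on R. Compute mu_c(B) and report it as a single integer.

Counting measure assigns mu_c(E) = |E| (number of elements) when E is finite.
B has 2 element(s), so mu_c(B) = 2.

2


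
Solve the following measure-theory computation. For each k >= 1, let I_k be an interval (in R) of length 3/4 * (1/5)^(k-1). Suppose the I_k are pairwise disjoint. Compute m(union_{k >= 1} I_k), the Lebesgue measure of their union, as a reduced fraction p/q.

By countable additivity of the Lebesgue measure on pairwise disjoint measurable sets,
  m(union_{k >= 1} I_k) = sum_{k >= 1} m(I_k) = sum_{k >= 1} a * r^(k-1),
  with a = 3/4 and r = 1/5.
Since 0 < r = 1/5 < 1, the geometric series converges:
  sum_{k >= 1} a * r^(k-1) = a / (1 - r).
  = 3/4 / (1 - 1/5)
  = 3/4 / (4/5)
  = 15/16.

15/16


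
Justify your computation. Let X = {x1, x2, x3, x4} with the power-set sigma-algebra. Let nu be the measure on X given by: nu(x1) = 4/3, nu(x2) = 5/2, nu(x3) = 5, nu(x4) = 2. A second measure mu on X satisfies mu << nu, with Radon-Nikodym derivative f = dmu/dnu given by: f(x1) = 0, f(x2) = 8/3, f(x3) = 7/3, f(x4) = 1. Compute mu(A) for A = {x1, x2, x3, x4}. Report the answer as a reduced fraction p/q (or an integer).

By the defining property of the Radon-Nikodym derivative, for every measurable set A,
  mu(A) = integral_A f dnu.
Since nu is a discrete measure concentrated on the atoms of X, the integral over A reduces to the sum
  mu(A) = sum_{x in A} f(x) * nu({x}).
Computing each term:
  x1: f(x1) * nu(x1) = 0 * 4/3 = 0.
  x2: f(x2) * nu(x2) = 8/3 * 5/2 = 20/3.
  x3: f(x3) * nu(x3) = 7/3 * 5 = 35/3.
  x4: f(x4) * nu(x4) = 1 * 2 = 2.
Summing: mu(A) = 0 + 20/3 + 35/3 + 2 = 61/3.

61/3


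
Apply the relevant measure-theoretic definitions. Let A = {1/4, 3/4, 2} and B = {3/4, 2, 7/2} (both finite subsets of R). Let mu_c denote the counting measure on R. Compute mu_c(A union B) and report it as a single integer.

Counting measure on a finite set equals cardinality. By inclusion-exclusion, |A union B| = |A| + |B| - |A cap B|.
|A| = 3, |B| = 3, |A cap B| = 2.
So mu_c(A union B) = 3 + 3 - 2 = 4.

4


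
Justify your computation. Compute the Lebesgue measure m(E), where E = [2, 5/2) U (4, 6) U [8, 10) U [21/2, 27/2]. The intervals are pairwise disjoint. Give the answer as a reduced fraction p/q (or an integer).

For pairwise disjoint intervals, m(union_i I_i) = sum_i m(I_i),
and m is invariant under swapping open/closed endpoints (single points have measure 0).
So m(E) = sum_i (b_i - a_i).
  I_1 has length 5/2 - 2 = 1/2.
  I_2 has length 6 - 4 = 2.
  I_3 has length 10 - 8 = 2.
  I_4 has length 27/2 - 21/2 = 3.
Summing:
  m(E) = 1/2 + 2 + 2 + 3 = 15/2.

15/2


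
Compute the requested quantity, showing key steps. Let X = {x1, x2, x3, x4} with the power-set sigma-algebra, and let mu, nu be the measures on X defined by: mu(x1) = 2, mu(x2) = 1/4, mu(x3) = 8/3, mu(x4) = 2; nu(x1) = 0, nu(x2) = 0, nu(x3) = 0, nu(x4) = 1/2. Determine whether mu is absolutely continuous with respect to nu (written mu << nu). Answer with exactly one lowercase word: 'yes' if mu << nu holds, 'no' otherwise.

mu << nu means: every nu-null measurable set is also mu-null; equivalently, for every atom x, if nu({x}) = 0 then mu({x}) = 0.
Checking each atom:
  x1: nu = 0, mu = 2 > 0 -> violates mu << nu.
  x2: nu = 0, mu = 1/4 > 0 -> violates mu << nu.
  x3: nu = 0, mu = 8/3 > 0 -> violates mu << nu.
  x4: nu = 1/2 > 0 -> no constraint.
The atom(s) x1, x2, x3 violate the condition (nu = 0 but mu > 0). Therefore mu is NOT absolutely continuous w.r.t. nu.

no


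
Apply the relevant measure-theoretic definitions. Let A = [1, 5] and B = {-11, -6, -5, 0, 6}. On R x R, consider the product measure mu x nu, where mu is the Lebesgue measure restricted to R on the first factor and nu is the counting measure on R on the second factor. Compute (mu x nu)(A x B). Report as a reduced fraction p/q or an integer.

For a measurable rectangle A x B, the product measure satisfies
  (mu x nu)(A x B) = mu(A) * nu(B).
  mu(A) = 4.
  nu(B) = 5.
  (mu x nu)(A x B) = 4 * 5 = 20.

20


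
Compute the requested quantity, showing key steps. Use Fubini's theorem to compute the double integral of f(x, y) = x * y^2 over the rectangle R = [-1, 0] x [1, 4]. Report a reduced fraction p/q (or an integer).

f(x, y) is a tensor product of a function of x and a function of y, and both factors are bounded continuous (hence Lebesgue integrable) on the rectangle, so Fubini's theorem applies:
  integral_R f d(m x m) = (integral_a1^b1 x dx) * (integral_a2^b2 y^2 dy).
Inner integral in x: integral_{-1}^{0} x dx = (0^2 - (-1)^2)/2
  = -1/2.
Inner integral in y: integral_{1}^{4} y^2 dy = (4^3 - 1^3)/3
  = 21.
Product: (-1/2) * (21) = -21/2.

-21/2


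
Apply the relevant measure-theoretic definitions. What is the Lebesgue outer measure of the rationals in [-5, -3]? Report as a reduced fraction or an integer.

The set Q cap [-5, -3] is countable (a subset of the countable set Q). Lebesgue outer measure of any countable set is 0: each singleton {q} has m*({q}) = 0, and by countable subadditivity m*(union_k {q_k}) <= sum_k m*({q_k}) = sum_k 0 = 0. The reverse inequality m*(E) >= 0 is automatic. So m*(Q cap [-5, -3]) = 0.

0


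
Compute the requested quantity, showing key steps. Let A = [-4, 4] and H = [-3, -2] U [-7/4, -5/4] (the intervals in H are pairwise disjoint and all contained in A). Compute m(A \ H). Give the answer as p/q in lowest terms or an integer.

The ambient interval has length m(A) = 4 - (-4) = 8.
Since the holes are disjoint and sit inside A, by finite additivity
  m(H) = sum_i (b_i - a_i), and m(A \ H) = m(A) - m(H).
Computing the hole measures:
  m(H_1) = -2 - (-3) = 1.
  m(H_2) = -5/4 - (-7/4) = 1/2.
Summed: m(H) = 1 + 1/2 = 3/2.
So m(A \ H) = 8 - 3/2 = 13/2.

13/2


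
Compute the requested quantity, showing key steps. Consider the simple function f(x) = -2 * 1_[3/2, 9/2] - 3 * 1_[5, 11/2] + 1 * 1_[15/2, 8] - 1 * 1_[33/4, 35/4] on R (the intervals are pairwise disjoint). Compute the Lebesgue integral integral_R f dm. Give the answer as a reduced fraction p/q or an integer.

For a simple function f = sum_i c_i * 1_{A_i} with disjoint A_i,
  integral f dm = sum_i c_i * m(A_i).
Lengths of the A_i:
  m(A_1) = 9/2 - 3/2 = 3.
  m(A_2) = 11/2 - 5 = 1/2.
  m(A_3) = 8 - 15/2 = 1/2.
  m(A_4) = 35/4 - 33/4 = 1/2.
Contributions c_i * m(A_i):
  (-2) * (3) = -6.
  (-3) * (1/2) = -3/2.
  (1) * (1/2) = 1/2.
  (-1) * (1/2) = -1/2.
Total: -6 - 3/2 + 1/2 - 1/2 = -15/2.

-15/2


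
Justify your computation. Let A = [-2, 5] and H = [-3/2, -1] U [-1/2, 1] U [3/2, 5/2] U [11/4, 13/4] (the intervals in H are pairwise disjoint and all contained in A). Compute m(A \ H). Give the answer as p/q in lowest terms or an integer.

The ambient interval has length m(A) = 5 - (-2) = 7.
Since the holes are disjoint and sit inside A, by finite additivity
  m(H) = sum_i (b_i - a_i), and m(A \ H) = m(A) - m(H).
Computing the hole measures:
  m(H_1) = -1 - (-3/2) = 1/2.
  m(H_2) = 1 - (-1/2) = 3/2.
  m(H_3) = 5/2 - 3/2 = 1.
  m(H_4) = 13/4 - 11/4 = 1/2.
Summed: m(H) = 1/2 + 3/2 + 1 + 1/2 = 7/2.
So m(A \ H) = 7 - 7/2 = 7/2.

7/2


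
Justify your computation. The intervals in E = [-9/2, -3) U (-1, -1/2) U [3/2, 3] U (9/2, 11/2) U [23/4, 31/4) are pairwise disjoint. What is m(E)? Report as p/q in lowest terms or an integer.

For pairwise disjoint intervals, m(union_i I_i) = sum_i m(I_i),
and m is invariant under swapping open/closed endpoints (single points have measure 0).
So m(E) = sum_i (b_i - a_i).
  I_1 has length -3 - (-9/2) = 3/2.
  I_2 has length -1/2 - (-1) = 1/2.
  I_3 has length 3 - 3/2 = 3/2.
  I_4 has length 11/2 - 9/2 = 1.
  I_5 has length 31/4 - 23/4 = 2.
Summing:
  m(E) = 3/2 + 1/2 + 3/2 + 1 + 2 = 13/2.

13/2


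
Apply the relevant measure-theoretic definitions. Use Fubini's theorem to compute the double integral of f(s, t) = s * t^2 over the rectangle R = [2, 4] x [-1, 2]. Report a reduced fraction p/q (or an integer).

f(s, t) is a tensor product of a function of s and a function of t, and both factors are bounded continuous (hence Lebesgue integrable) on the rectangle, so Fubini's theorem applies:
  integral_R f d(m x m) = (integral_a1^b1 s ds) * (integral_a2^b2 t^2 dt).
Inner integral in s: integral_{2}^{4} s ds = (4^2 - 2^2)/2
  = 6.
Inner integral in t: integral_{-1}^{2} t^2 dt = (2^3 - (-1)^3)/3
  = 3.
Product: (6) * (3) = 18.

18


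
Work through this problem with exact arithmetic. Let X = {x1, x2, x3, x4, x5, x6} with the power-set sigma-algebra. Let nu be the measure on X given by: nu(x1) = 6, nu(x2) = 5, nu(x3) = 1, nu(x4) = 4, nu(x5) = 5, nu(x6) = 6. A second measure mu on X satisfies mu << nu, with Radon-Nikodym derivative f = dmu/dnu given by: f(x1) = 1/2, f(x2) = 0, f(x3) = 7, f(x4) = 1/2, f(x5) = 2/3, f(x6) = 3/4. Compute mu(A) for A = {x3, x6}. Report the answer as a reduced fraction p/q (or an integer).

By the defining property of the Radon-Nikodym derivative, for every measurable set A,
  mu(A) = integral_A f dnu.
Since nu is a discrete measure concentrated on the atoms of X, the integral over A reduces to the sum
  mu(A) = sum_{x in A} f(x) * nu({x}).
Computing each term:
  x3: f(x3) * nu(x3) = 7 * 1 = 7.
  x6: f(x6) * nu(x6) = 3/4 * 6 = 9/2.
Summing: mu(A) = 7 + 9/2 = 23/2.

23/2


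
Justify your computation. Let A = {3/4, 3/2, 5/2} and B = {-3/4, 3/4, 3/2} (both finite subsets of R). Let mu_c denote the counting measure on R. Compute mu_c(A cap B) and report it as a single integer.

Counting measure on a finite set equals cardinality. mu_c(A cap B) = |A cap B| (elements appearing in both).
Enumerating the elements of A that also lie in B gives 2 element(s).
So mu_c(A cap B) = 2.

2


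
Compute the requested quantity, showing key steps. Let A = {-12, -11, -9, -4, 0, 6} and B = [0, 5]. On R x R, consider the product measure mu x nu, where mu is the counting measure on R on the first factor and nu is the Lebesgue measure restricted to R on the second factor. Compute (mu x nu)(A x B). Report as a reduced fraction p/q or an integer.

For a measurable rectangle A x B, the product measure satisfies
  (mu x nu)(A x B) = mu(A) * nu(B).
  mu(A) = 6.
  nu(B) = 5.
  (mu x nu)(A x B) = 6 * 5 = 30.

30


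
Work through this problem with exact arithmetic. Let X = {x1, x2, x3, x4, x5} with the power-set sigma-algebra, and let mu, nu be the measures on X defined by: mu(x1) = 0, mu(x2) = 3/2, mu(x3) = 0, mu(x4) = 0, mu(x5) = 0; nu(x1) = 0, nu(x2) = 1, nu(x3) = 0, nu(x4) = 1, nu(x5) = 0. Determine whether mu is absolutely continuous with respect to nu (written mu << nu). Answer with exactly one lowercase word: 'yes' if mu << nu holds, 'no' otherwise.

mu << nu means: every nu-null measurable set is also mu-null; equivalently, for every atom x, if nu({x}) = 0 then mu({x}) = 0.
Checking each atom:
  x1: nu = 0, mu = 0 -> consistent with mu << nu.
  x2: nu = 1 > 0 -> no constraint.
  x3: nu = 0, mu = 0 -> consistent with mu << nu.
  x4: nu = 1 > 0 -> no constraint.
  x5: nu = 0, mu = 0 -> consistent with mu << nu.
No atom violates the condition. Therefore mu << nu.

yes


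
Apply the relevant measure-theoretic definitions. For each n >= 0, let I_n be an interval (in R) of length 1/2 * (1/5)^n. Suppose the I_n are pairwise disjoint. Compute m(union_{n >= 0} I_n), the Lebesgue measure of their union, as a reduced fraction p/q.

By countable additivity of the Lebesgue measure on pairwise disjoint measurable sets,
  m(union_{n >= 0} I_n) = sum_{n >= 0} m(I_n) = sum_{n >= 0} a * r^n,
  with a = 1/2 and r = 1/5.
Since 0 < r = 1/5 < 1, the geometric series converges:
  sum_{n >= 0} a * r^n = a / (1 - r).
  = 1/2 / (1 - 1/5)
  = 1/2 / (4/5)
  = 5/8.

5/8
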